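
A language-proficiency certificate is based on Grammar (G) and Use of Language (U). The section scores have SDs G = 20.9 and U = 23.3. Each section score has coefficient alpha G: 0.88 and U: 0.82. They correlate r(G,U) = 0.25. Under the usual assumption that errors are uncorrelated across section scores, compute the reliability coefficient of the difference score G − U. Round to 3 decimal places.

Var(G−U) = 20.9² + 23.3² − 2·20.9·23.3·0.25 = 979.7 − 243.485 = 736.215.
With uncorrelated errors the cross-covariances are all true-score covariance, so they carry over unchanged; only the diagonal terms shrink to ρᵢσᵢ².
True-score variance = [20.9²·0.88 + 23.3²·0.82] − 243.485 = 829.563 − 243.485 = 586.078.
Reliability = 586.078 / 736.215 = 0.796.

0.796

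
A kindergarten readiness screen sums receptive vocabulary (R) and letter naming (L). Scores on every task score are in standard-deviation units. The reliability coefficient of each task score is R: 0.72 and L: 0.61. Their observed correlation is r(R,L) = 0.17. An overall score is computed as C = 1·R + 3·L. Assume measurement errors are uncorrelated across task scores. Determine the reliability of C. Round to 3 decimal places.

Var(C) = 1 + 3² + 2·[3·0.17] = 10 + 1.02 = 11.02.
Under uncorrelated errors the observed covariances equal the true-score covariances, so only the own-variance terms attenuate.
True-score variance = [0.72 + 3²·0.61] + 1.02 = 6.21 + 1.02 = 7.23.
Reliability = 7.23 / 11.02 = 0.656.

0.656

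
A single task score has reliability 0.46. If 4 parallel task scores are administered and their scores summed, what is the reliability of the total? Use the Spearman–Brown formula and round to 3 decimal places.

0.773

ρ_k = kρ / (1 + (k−1)ρ) = 4·0.46 / (1 + 3·0.46) = 1.840 / 2.380 = 0.773.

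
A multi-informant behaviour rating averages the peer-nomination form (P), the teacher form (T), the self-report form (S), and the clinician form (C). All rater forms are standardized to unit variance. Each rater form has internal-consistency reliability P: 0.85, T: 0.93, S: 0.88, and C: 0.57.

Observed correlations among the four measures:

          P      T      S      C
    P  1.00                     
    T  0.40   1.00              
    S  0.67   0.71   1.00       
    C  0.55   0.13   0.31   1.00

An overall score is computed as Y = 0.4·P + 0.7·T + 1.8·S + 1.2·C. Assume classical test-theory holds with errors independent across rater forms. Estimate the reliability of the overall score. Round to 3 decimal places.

0.897

Var(Y) = 0.4² + 0.7² + 1.8² + 1.2² + 2·[0.28·0.40 + 0.72·0.67 + 0.48·0.55 + 1.26·0.71 + 0.84·0.13 + 2.16·0.31] = 5.33 + 5.0636 = 10.3936.
Because errors are independent across components, Cov(Tᵢ,Tⱼ) = Cov(Xᵢ,Xⱼ); the off-diagonal part of the true-score variance is the same as above.
True-score variance = [0.4²·0.85 + 0.7²·0.93 + 1.8²·0.88 + 1.2²·0.57] + 5.0636 = 4.2637 + 5.0636 = 9.3273.
Reliability = 9.3273 / 10.3936 = 0.897.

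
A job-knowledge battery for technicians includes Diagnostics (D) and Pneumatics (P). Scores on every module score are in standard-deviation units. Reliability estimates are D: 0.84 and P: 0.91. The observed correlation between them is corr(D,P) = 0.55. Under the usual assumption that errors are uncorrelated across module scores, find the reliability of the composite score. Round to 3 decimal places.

0.919

Var(D+P) = 2 + 2·[0.55] = 2 + 1.1 = 3.1.
Because errors are independent across components, Cov(Tᵢ,Tⱼ) = Cov(Xᵢ,Xⱼ); the off-diagonal part of the true-score variance is the same as above.
True-score variance = [0.84 + 0.91] + 1.1 = 1.75 + 1.1 = 2.85.
Reliability = 2.85 / 3.1 = 0.919.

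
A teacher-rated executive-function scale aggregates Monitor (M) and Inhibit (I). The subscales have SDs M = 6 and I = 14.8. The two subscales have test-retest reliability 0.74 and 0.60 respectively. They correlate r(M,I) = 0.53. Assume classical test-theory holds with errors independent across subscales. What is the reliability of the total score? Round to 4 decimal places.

Var(M+I) = 6² + 14.8² + 2·[6·14.8·0.53] = 255.04 + 94.128 = 349.168.
Because errors are independent across components, Cov(Tᵢ,Tⱼ) = Cov(Xᵢ,Xⱼ); the off-diagonal part of the true-score variance is the same as above.
True-score variance = [6²·0.74 + 14.8²·0.60] + 94.128 = 158.064 + 94.128 = 252.192.
Reliability = 252.192 / 349.168 = 0.7223.

0.7223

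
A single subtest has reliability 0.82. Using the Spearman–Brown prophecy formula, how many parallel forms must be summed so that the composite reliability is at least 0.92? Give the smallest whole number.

k ≥ ρ*(1−ρ₁)/(ρ₁(1−ρ*)) = 0.92·0.18 / (0.82·0.08) = 2.524.
Smallest integer k = 3.

3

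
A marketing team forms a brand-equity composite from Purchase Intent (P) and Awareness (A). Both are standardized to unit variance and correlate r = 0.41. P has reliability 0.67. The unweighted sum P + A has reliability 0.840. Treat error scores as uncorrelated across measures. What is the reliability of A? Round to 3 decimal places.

0.879

Var(P+A) = 2 + 2·0.41 = 2.820.
True-score variance = ρ_P + ρ_A + 2·0.41, so 0.840 = (0.67 + ρ_A + 0.82) / 2.820.
ρ_A = 0.840·2.820 − 0.67 − 0.82 = 0.879.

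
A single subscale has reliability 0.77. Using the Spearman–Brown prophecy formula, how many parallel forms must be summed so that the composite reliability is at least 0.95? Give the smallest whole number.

6

k ≥ ρ*(1−ρ₁)/(ρ₁(1−ρ*)) = 0.95·0.23 / (0.77·0.05) = 5.675.
Smallest integer k = 6.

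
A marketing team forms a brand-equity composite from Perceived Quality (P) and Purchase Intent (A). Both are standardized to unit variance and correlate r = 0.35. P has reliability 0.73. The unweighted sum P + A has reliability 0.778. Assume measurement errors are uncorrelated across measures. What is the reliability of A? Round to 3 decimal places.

0.671

Var(P+A) = 2 + 2·0.35 = 2.700.
True-score variance = ρ_P + ρ_A + 2·0.35, so 0.778 = (0.73 + ρ_A + 0.70) / 2.700.
ρ_A = 0.778·2.700 − 0.73 − 0.70 = 0.671.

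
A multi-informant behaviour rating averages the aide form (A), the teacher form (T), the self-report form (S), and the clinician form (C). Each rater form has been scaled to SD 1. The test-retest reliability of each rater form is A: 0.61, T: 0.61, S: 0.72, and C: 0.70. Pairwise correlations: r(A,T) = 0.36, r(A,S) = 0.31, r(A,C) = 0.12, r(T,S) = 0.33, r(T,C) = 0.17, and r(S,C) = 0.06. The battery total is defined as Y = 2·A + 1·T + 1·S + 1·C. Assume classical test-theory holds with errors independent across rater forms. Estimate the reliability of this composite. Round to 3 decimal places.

Var(Y) = 2² + 1 + 1 + 1 + 2·[2·0.36 + 2·0.31 + 2·0.12 + 0.33 + 0.17 + 0.06] = 7 + 4.28 = 11.28.
Because errors are independent across components, Cov(Tᵢ,Tⱼ) = Cov(Xᵢ,Xⱼ); the off-diagonal part of the true-score variance is the same as above.
True-score variance = [2²·0.61 + 0.61 + 0.72 + 0.70] + 4.28 = 4.47 + 4.28 = 8.75.
Reliability = 8.75 / 11.28 = 0.776.

0.776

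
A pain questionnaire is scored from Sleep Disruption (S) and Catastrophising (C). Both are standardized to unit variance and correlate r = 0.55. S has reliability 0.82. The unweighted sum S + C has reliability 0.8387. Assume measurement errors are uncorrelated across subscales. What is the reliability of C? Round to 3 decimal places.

Var(S+C) = 2 + 2·0.55 = 3.100.
True-score variance = ρ_S + ρ_C + 2·0.55, so 0.8387 = (0.82 + ρ_C + 1.10) / 3.100.
ρ_C = 0.8387·3.100 − 0.82 − 1.10 = 0.680.

0.680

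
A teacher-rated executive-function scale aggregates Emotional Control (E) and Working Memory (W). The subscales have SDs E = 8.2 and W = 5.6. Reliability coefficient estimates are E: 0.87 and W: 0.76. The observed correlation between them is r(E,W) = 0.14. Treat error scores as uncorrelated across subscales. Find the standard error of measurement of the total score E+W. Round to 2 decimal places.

4.03

Var(total) = 98.6 + 12.8576 = 111.458.
True-score variance = 82.3324 + 12.8576 = 95.19, so reliability = 0.8540.
Error variance = 111.458 − 95.19 = 16.2676; SEM = √16.2676 = 4.03.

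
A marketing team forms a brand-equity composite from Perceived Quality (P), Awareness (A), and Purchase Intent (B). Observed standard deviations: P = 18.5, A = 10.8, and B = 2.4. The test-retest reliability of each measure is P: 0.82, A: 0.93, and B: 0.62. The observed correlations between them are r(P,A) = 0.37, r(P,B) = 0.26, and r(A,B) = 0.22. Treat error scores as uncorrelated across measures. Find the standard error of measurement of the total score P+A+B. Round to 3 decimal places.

Var(total) = 464.65 + 182.345 = 646.995.
True-score variance = 392.691 + 182.345 = 575.036, so reliability = 0.8888.
Error variance = 646.995 − 575.036 = 71.9586; SEM = √71.9586 = 8.483.

8.483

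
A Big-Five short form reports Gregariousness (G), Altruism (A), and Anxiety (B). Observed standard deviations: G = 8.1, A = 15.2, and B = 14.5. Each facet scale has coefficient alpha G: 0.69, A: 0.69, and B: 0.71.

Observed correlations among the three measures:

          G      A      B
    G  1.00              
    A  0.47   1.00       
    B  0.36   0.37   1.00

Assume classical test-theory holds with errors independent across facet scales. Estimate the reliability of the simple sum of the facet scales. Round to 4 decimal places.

Var(G+A+B) = 8.1² + 15.2² + 14.5² + 2·[8.1·15.2·0.47 + 8.1·14.5·0.36 + 15.2·14.5·0.37] = 506.9 + 363.393 = 870.293.
With uncorrelated errors the cross-covariances are all true-score covariance, so they carry over unchanged; only the diagonal terms shrink to ρᵢσᵢ².
True-score variance = [8.1²·0.69 + 15.2²·0.69 + 14.5²·0.71] + 363.393 = 353.966 + 363.393 = 717.359.
Reliability = 717.359 / 870.293 = 0.8243.

0.8243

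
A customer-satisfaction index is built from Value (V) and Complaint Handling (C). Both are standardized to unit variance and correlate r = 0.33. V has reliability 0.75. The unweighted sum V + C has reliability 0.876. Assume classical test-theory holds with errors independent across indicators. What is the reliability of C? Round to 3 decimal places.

Var(V+C) = 2 + 2·0.33 = 2.660.
True-score variance = ρ_V + ρ_C + 2·0.33, so 0.876 = (0.75 + ρ_C + 0.66) / 2.660.
ρ_C = 0.876·2.660 − 0.75 − 0.66 = 0.920.

0.920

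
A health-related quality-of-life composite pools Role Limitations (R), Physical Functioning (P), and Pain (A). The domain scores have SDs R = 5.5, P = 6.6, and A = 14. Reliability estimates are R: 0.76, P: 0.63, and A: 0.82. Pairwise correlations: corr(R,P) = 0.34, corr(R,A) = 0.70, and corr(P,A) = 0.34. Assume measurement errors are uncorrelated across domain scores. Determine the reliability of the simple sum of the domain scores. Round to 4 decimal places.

0.8739

Var(R+P+A) = 5.5² + 6.6² + 14² + 2·[5.5·6.6·0.34 + 5.5·14·0.70 + 6.6·14·0.34] = 269.81 + 195.316 = 465.126.
Because errors are independent across components, Cov(Tᵢ,Tⱼ) = Cov(Xᵢ,Xⱼ); the off-diagonal part of the true-score variance is the same as above.
True-score variance = [5.5²·0.76 + 6.6²·0.63 + 14²·0.82] + 195.316 = 211.153 + 195.316 = 406.469.
Reliability = 406.469 / 465.126 = 0.8739.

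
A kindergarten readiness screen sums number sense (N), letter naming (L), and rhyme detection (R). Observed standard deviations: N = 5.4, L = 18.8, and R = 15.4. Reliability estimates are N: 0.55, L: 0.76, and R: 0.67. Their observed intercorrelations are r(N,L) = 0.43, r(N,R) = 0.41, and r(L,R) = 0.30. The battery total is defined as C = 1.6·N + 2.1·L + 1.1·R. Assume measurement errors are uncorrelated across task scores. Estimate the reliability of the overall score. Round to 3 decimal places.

Var(C) = 1.6²·5.4² + 2.1²·18.8² + 1.1²·15.4² + 2·[3.36·5.4·18.8·0.43 + 1.76·5.4·15.4·0.41 + 2.31·18.8·15.4·0.30] = 1920.28 + 814.643 = 2734.93.
Because errors are independent across components, Cov(Tᵢ,Tⱼ) = Cov(Xᵢ,Xⱼ); the off-diagonal part of the true-score variance is the same as above.
True-score variance = [1.6²·5.4²·0.55 + 2.1²·18.8²·0.76 + 1.1²·15.4²·0.67] + 814.643 = 1417.91 + 814.643 = 2232.56.
Reliability = 2232.56 / 2734.93 = 0.816.

0.816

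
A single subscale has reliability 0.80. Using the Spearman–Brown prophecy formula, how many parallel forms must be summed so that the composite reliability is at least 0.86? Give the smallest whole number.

2

k ≥ ρ*(1−ρ₁)/(ρ₁(1−ρ*)) = 0.86·0.20 / (0.80·0.14) = 1.536.
Smallest integer k = 2.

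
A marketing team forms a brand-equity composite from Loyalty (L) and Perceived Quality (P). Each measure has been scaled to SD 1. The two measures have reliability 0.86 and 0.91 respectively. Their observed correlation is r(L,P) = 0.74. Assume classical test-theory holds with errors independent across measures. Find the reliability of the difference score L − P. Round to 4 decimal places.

Var(L−P) = 1 + 1 − 2·0.74 = 2 − 1.48 = 0.52.
With uncorrelated errors the cross-covariances are all true-score covariance, so they carry over unchanged; only the diagonal terms shrink to ρᵢσᵢ².
True-score variance = [0.86 + 0.91] − 1.48 = 1.77 − 1.48 = 0.29.
Reliability = 0.29 / 0.52 = 0.5577.

0.5577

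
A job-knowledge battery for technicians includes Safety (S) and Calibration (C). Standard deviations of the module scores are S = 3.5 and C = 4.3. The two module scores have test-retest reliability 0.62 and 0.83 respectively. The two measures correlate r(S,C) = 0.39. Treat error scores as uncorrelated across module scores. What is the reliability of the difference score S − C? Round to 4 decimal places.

0.5896

Var(S−C) = 3.5² + 4.3² − 2·3.5·4.3·0.39 = 30.74 − 11.739 = 19.001.
Because errors are independent across components, Cov(Tᵢ,Tⱼ) = Cov(Xᵢ,Xⱼ); the off-diagonal part of the true-score variance is the same as above.
True-score variance = [3.5²·0.62 + 4.3²·0.83] − 11.739 = 22.9417 − 11.739 = 11.2027.
Reliability = 11.2027 / 19.001 = 0.5896.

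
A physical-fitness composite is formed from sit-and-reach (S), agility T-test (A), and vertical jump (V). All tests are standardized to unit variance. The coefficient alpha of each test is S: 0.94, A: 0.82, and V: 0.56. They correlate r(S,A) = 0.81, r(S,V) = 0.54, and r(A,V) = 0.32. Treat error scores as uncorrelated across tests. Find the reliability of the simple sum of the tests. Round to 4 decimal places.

0.8927

Var(S+A+V) = 3 + 2·[0.81 + 0.54 + 0.32] = 3 + 3.34 = 6.34.
Because errors are independent across components, Cov(Tᵢ,Tⱼ) = Cov(Xᵢ,Xⱼ); the off-diagonal part of the true-score variance is the same as above.
True-score variance = [0.94 + 0.82 + 0.56] + 3.34 = 2.32 + 3.34 = 5.66.
Reliability = 5.66 / 6.34 = 0.8927.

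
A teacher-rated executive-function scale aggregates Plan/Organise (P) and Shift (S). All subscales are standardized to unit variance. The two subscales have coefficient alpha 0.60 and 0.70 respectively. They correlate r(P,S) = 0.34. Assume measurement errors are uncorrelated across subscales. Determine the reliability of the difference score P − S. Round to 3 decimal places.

Var(P−S) = 1 + 1 − 2·0.34 = 2 − 0.68 = 1.32.
With uncorrelated errors the cross-covariances are all true-score covariance, so they carry over unchanged; only the diagonal terms shrink to ρᵢσᵢ².
True-score variance = [0.60 + 0.70] − 0.68 = 1.3 − 0.68 = 0.62.
Reliability = 0.62 / 1.32 = 0.470.

0.470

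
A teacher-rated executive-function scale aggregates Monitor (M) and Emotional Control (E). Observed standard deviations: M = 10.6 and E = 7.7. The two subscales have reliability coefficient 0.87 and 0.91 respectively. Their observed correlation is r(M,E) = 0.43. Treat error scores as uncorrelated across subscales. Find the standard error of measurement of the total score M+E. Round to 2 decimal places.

Var(total) = 171.65 + 70.1932 = 241.843.
True-score variance = 151.707 + 70.1932 = 221.9, so reliability = 0.9175.
Error variance = 241.843 − 221.9 = 19.9429; SEM = √19.9429 = 4.47.

4.47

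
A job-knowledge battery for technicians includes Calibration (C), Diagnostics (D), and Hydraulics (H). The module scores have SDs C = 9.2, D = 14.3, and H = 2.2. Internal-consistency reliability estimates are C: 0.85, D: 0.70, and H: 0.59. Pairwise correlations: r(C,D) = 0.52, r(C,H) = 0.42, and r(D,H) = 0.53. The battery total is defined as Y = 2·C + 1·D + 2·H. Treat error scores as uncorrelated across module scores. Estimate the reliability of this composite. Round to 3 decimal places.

0.876

Var(Y) = 2²·9.2² + 14.3² + 2²·2.2² + 2·[2·9.2·14.3·0.52 + 4·9.2·2.2·0.42 + 2·14.3·2.2·0.53] = 562.41 + 408.346 = 970.756.
Because errors are independent across components, Cov(Tᵢ,Tⱼ) = Cov(Xᵢ,Xⱼ); the off-diagonal part of the true-score variance is the same as above.
True-score variance = [2²·9.2²·0.85 + 14.3²·0.70 + 2²·2.2²·0.59] + 408.346 = 442.341 + 408.346 = 850.688.
Reliability = 850.688 / 970.756 = 0.876.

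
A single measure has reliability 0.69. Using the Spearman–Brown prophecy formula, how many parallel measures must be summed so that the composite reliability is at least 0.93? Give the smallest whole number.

k ≥ ρ*(1−ρ₁)/(ρ₁(1−ρ*)) = 0.93·0.31 / (0.69·0.07) = 5.969.
Smallest integer k = 6.

6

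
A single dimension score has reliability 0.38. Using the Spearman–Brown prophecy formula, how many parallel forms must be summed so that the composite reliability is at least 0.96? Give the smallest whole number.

k ≥ ρ*(1−ρ₁)/(ρ₁(1−ρ*)) = 0.96·0.62 / (0.38·0.04) = 39.158.
Smallest integer k = 40.

40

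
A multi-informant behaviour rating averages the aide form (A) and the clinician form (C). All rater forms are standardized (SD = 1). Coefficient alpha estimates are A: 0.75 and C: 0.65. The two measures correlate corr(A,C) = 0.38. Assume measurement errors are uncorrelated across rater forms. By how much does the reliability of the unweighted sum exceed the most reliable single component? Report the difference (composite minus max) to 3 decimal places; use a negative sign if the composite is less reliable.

Var(sum) = 2 + 0.76 = 2.76; true-score variance = 1.4 + 0.76 = 2.16; composite reliability = 0.7826.
Max component reliability = 0.7500.
Difference = 0.7826 − 0.7500 = 0.033.

0.033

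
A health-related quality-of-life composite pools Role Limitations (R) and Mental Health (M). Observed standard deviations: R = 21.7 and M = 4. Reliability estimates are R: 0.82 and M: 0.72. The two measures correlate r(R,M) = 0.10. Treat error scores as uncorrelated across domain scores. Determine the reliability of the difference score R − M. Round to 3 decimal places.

Var(R−M) = 21.7² + 4² − 2·21.7·4·0.10 = 486.89 − 17.36 = 469.53.
Because errors are independent across components, Cov(Tᵢ,Tⱼ) = Cov(Xᵢ,Xⱼ); the off-diagonal part of the true-score variance is the same as above.
True-score variance = [21.7²·0.82 + 4²·0.72] − 17.36 = 397.65 − 17.36 = 380.29.
Reliability = 380.29 / 469.53 = 0.810.

0.810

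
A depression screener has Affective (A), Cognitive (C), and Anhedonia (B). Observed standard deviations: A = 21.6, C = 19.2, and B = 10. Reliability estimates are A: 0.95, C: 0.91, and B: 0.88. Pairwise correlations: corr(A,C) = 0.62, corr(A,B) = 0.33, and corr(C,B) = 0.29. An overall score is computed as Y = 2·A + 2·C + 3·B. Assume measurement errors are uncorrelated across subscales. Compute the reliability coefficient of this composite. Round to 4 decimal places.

0.9573

Var(Y) = 2²·21.6² + 2²·19.2² + 3²·10² + 2·[4·21.6·19.2·0.62 + 6·21.6·10·0.33 + 6·19.2·10·0.29] = 4240.8 + 3580.53 = 7821.33.
Under uncorrelated errors the observed covariances equal the true-score covariances, so only the own-variance terms attenuate.
True-score variance = [2²·21.6²·0.95 + 2²·19.2²·0.91 + 3²·10²·0.88] + 3580.53 = 3906.78 + 3580.53 = 7487.31.
Reliability = 7487.31 / 7821.33 = 0.9573.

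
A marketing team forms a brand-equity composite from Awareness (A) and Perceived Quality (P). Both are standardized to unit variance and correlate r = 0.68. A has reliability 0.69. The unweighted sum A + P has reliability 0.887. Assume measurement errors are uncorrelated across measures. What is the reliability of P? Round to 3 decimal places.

0.930

Var(A+P) = 2 + 2·0.68 = 3.360.
True-score variance = ρ_A + ρ_P + 2·0.68, so 0.887 = (0.69 + ρ_P + 1.36) / 3.360.
ρ_P = 0.887·3.360 − 0.69 − 1.36 = 0.930.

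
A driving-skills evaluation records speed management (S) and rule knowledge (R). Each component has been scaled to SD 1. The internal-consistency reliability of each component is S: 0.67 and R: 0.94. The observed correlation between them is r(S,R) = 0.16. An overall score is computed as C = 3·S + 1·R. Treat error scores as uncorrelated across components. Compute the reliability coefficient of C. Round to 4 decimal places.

0.7235

Var(C) = 3² + 1 + 2·[3·0.16] = 10 + 0.96 = 10.96.
Because errors are independent across components, Cov(Tᵢ,Tⱼ) = Cov(Xᵢ,Xⱼ); the off-diagonal part of the true-score variance is the same as above.
True-score variance = [3²·0.67 + 0.94] + 0.96 = 6.97 + 0.96 = 7.93.
Reliability = 7.93 / 10.96 = 0.7235.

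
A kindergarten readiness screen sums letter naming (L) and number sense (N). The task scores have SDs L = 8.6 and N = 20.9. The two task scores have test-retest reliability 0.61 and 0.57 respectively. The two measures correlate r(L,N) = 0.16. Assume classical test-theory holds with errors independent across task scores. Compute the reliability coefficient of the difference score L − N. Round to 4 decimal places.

Var(L−N) = 8.6² + 20.9² − 2·8.6·20.9·0.16 = 510.77 − 57.5168 = 453.253.
Under uncorrelated errors the observed covariances equal the true-score covariances, so only the own-variance terms attenuate.
True-score variance = [8.6²·0.61 + 20.9²·0.57] − 57.5168 = 294.097 − 57.5168 = 236.58.
Reliability = 236.58 / 453.253 = 0.5220.

0.5220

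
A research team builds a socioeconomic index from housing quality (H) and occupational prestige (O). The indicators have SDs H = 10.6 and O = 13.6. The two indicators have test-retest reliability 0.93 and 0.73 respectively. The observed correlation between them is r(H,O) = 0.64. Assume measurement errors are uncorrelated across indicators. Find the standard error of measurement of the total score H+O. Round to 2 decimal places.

7.60

Var(total) = 297.32 + 184.525 = 481.845.
True-score variance = 239.516 + 184.525 = 424.04, so reliability = 0.8800.
Error variance = 481.845 − 424.04 = 57.8044; SEM = √57.8044 = 7.60.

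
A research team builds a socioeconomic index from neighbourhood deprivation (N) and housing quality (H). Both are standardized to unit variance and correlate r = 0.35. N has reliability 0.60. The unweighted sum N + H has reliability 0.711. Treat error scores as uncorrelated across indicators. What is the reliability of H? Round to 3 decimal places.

Var(N+H) = 2 + 2·0.35 = 2.700.
True-score variance = ρ_N + ρ_H + 2·0.35, so 0.711 = (0.60 + ρ_H + 0.70) / 2.700.
ρ_H = 0.711·2.700 − 0.60 − 0.70 = 0.620.

0.620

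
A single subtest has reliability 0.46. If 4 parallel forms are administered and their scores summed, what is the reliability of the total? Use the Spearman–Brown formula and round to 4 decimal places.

0.7731

ρ_k = kρ / (1 + (k−1)ρ) = 4·0.46 / (1 + 3·0.46) = 1.840 / 2.380 = 0.7731.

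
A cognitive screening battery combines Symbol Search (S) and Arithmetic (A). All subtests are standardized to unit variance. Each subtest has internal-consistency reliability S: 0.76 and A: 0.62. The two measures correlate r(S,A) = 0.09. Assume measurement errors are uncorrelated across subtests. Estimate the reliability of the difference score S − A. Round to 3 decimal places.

Var(S−A) = 1 + 1 − 2·0.09 = 2 − 0.18 = 1.82.
Under uncorrelated errors the observed covariances equal the true-score covariances, so only the own-variance terms attenuate.
True-score variance = [0.76 + 0.62] − 0.18 = 1.38 − 0.18 = 1.2.
Reliability = 1.2 / 1.82 = 0.659.

0.659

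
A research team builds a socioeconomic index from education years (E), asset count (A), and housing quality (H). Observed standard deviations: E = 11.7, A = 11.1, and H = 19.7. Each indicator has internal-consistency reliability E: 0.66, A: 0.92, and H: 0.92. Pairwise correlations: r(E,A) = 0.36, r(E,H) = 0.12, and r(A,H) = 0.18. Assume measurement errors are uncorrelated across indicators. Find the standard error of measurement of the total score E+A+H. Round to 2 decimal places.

Var(total) = 648.19 + 227.545 = 875.735.
True-score variance = 560.743 + 227.545 = 788.289, so reliability = 0.9001.
Error variance = 875.735 − 788.289 = 87.4466; SEM = √87.4466 = 9.35.

9.35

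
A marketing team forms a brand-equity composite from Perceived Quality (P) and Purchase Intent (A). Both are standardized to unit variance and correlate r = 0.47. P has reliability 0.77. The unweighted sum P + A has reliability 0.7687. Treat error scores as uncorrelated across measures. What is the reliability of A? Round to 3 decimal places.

Var(P+A) = 2 + 2·0.47 = 2.940.
True-score variance = ρ_P + ρ_A + 2·0.47, so 0.7687 = (0.77 + ρ_A + 0.94) / 2.940.
ρ_A = 0.7687·2.940 − 0.77 − 0.94 = 0.550.

0.550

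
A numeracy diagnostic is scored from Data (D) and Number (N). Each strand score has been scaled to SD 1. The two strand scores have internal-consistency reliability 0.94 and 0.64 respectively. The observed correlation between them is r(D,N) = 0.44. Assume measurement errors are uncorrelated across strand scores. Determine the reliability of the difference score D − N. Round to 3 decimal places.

0.625

Var(D−N) = 1 + 1 − 2·0.44 = 2 − 0.88 = 1.12.
Because errors are independent across components, Cov(Tᵢ,Tⱼ) = Cov(Xᵢ,Xⱼ); the off-diagonal part of the true-score variance is the same as above.
True-score variance = [0.94 + 0.64] − 0.88 = 1.58 − 0.88 = 0.7.
Reliability = 0.7 / 1.12 = 0.625.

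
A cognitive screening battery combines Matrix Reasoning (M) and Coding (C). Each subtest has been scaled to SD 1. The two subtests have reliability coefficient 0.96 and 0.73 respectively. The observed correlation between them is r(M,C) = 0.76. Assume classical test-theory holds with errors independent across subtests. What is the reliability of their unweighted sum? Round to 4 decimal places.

0.9119

Var(M+C) = 2 + 2·[0.76] = 2 + 1.52 = 3.52.
Because errors are independent across components, Cov(Tᵢ,Tⱼ) = Cov(Xᵢ,Xⱼ); the off-diagonal part of the true-score variance is the same as above.
True-score variance = [0.96 + 0.73] + 1.52 = 1.69 + 1.52 = 3.21.
Reliability = 3.21 / 3.52 = 0.9119.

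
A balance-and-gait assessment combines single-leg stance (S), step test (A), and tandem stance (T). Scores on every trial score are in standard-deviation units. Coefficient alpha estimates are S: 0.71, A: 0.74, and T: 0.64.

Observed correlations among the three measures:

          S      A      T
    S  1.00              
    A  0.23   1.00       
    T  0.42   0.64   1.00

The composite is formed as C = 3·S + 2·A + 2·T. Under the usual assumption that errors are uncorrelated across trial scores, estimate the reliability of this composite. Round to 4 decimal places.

Var(C) = 3² + 2² + 2² + 2·[6·0.23 + 6·0.42 + 4·0.64] = 17 + 12.92 = 29.92.
Under uncorrelated errors the observed covariances equal the true-score covariances, so only the own-variance terms attenuate.
True-score variance = [3²·0.71 + 2²·0.74 + 2²·0.64] + 12.92 = 11.91 + 12.92 = 24.83.
Reliability = 24.83 / 29.92 = 0.8299.

0.8299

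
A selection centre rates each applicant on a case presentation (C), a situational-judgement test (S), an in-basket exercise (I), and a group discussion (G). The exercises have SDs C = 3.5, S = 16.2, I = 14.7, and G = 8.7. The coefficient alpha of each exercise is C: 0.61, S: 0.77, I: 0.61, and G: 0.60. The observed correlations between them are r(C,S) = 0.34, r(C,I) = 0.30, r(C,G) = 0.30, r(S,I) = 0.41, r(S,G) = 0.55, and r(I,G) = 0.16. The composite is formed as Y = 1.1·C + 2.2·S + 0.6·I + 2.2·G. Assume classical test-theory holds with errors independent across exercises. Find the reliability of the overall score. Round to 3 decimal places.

0.839

Var(Y) = 1.1²·3.5² + 2.2²·16.2² + 0.6²·14.7² + 2.2²·8.7² + 2·[2.42·3.5·16.2·0.34 + 0.66·3.5·14.7·0.30 + 2.42·3.5·8.7·0.30 + 1.32·16.2·14.7·0.41 + 4.84·16.2·8.7·0.55 + 1.32·14.7·8.7·0.16] = 1729.16 + 1220.04 = 2949.21.
Under uncorrelated errors the observed covariances equal the true-score covariances, so only the own-variance terms attenuate.
True-score variance = [1.1²·3.5²·0.61 + 2.2²·16.2²·0.77 + 0.6²·14.7²·0.61 + 2.2²·8.7²·0.60] + 1220.04 = 1254.36 + 1220.04 = 2474.4.
Reliability = 2474.4 / 2949.21 = 0.839.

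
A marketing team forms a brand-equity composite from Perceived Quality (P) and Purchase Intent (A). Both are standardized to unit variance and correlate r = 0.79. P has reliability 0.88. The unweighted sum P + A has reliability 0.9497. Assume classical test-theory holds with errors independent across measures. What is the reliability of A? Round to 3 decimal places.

0.940

Var(P+A) = 2 + 2·0.79 = 3.580.
True-score variance = ρ_P + ρ_A + 2·0.79, so 0.9497 = (0.88 + ρ_A + 1.58) / 3.580.
ρ_A = 0.9497·3.580 − 0.88 − 1.58 = 0.940.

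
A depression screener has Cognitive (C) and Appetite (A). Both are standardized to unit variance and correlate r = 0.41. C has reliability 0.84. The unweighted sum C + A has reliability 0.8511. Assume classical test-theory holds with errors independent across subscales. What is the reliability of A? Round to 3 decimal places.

0.740

Var(C+A) = 2 + 2·0.41 = 2.820.
True-score variance = ρ_C + ρ_A + 2·0.41, so 0.8511 = (0.84 + ρ_A + 0.82) / 2.820.
ρ_A = 0.8511·2.820 − 0.84 − 0.82 = 0.740.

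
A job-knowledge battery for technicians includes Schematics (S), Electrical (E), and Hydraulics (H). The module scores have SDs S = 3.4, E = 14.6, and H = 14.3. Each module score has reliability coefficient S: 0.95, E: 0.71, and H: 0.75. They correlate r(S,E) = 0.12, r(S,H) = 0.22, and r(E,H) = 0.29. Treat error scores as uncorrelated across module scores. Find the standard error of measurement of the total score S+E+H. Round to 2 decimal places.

Var(total) = 429.21 + 154.399 = 583.609.
True-score variance = 315.693 + 154.399 = 470.092, so reliability = 0.8055.
Error variance = 583.609 − 470.092 = 113.517; SEM = √113.517 = 10.65.

10.65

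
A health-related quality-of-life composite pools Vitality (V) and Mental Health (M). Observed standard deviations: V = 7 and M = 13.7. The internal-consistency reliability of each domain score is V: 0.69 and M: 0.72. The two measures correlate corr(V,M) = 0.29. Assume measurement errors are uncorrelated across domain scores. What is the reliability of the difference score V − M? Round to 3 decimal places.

Var(V−M) = 7² + 13.7² − 2·7·13.7·0.29 = 236.69 − 55.622 = 181.068.
Because errors are independent across components, Cov(Tᵢ,Tⱼ) = Cov(Xᵢ,Xⱼ); the off-diagonal part of the true-score variance is the same as above.
True-score variance = [7²·0.69 + 13.7²·0.72] − 55.622 = 168.947 − 55.622 = 113.325.
Reliability = 113.325 / 181.068 = 0.626.

0.626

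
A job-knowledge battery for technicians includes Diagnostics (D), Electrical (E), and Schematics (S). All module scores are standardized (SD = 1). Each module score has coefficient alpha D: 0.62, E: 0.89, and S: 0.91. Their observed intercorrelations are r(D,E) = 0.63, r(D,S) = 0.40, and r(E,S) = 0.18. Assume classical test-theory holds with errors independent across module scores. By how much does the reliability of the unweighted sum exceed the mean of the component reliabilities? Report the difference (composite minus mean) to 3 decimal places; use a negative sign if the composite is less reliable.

0.086

Var(sum) = 3 + 2.42 = 5.42; true-score variance = 2.42 + 2.42 = 4.84; composite reliability = 0.8930.
Mean component reliability = 0.8067.
Difference = 0.8930 − 0.8067 = 0.086.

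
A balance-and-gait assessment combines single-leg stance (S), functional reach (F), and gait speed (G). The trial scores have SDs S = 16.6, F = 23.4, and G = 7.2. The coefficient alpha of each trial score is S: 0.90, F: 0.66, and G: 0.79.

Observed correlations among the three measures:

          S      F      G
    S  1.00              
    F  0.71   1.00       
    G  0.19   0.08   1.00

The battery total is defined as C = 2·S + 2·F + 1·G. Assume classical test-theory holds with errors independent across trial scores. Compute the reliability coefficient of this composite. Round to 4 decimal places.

Var(C) = 2²·16.6² + 2²·23.4² + 7.2² + 2·[4·16.6·23.4·0.71 + 2·16.6·7.2·0.19 + 2·23.4·7.2·0.08] = 3344.32 + 2351.09 = 5695.41.
Because errors are independent across components, Cov(Tᵢ,Tⱼ) = Cov(Xᵢ,Xⱼ); the off-diagonal part of the true-score variance is the same as above.
True-score variance = [2²·16.6²·0.90 + 2²·23.4²·0.66 + 7.2²·0.79] + 2351.09 = 2478.53 + 2351.09 = 4829.62.
Reliability = 4829.62 / 5695.41 = 0.8480.

0.8480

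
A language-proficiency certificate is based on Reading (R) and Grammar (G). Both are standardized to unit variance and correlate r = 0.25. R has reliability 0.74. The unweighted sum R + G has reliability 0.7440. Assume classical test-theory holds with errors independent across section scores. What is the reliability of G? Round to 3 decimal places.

Var(R+G) = 2 + 2·0.25 = 2.500.
True-score variance = ρ_R + ρ_G + 2·0.25, so 0.7440 = (0.74 + ρ_G + 0.50) / 2.500.
ρ_G = 0.7440·2.500 − 0.74 − 0.50 = 0.620.

0.620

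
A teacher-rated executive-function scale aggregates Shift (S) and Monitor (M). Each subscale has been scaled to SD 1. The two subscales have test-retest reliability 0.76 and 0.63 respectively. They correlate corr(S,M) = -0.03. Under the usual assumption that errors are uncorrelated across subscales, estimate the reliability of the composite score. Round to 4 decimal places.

Var(S+M) = 2 + 2·[(-0.03)] = 2 − 0.06 = 1.94.
With uncorrelated errors the cross-covariances are all true-score covariance, so they carry over unchanged; only the diagonal terms shrink to ρᵢσᵢ².
True-score variance = [0.76 + 0.63] − 0.06 = 1.39 − 0.06 = 1.33.
Reliability = 1.33 / 1.94 = 0.6856.

0.6856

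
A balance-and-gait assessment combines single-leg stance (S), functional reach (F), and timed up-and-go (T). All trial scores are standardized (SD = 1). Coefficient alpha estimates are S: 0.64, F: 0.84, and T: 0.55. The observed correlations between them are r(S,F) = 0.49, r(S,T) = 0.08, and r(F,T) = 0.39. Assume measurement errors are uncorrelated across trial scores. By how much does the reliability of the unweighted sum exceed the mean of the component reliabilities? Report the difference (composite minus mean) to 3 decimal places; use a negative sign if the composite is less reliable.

Var(sum) = 3 + 1.92 = 4.92; true-score variance = 2.03 + 1.92 = 3.95; composite reliability = 0.8028.
Mean component reliability = 0.6767.
Difference = 0.8028 − 0.6767 = 0.126.

0.126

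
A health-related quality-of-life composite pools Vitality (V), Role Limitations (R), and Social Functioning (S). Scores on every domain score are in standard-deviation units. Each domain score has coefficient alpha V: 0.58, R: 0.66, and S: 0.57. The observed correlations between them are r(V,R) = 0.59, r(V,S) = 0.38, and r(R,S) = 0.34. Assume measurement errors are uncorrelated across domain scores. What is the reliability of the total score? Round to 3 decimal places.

Var(V+R+S) = 3 + 2·[0.59 + 0.38 + 0.34] = 3 + 2.62 = 5.62.
Because errors are independent across components, Cov(Tᵢ,Tⱼ) = Cov(Xᵢ,Xⱼ); the off-diagonal part of the true-score variance is the same as above.
True-score variance = [0.58 + 0.66 + 0.57] + 2.62 = 1.81 + 2.62 = 4.43.
Reliability = 4.43 / 5.62 = 0.788.

0.788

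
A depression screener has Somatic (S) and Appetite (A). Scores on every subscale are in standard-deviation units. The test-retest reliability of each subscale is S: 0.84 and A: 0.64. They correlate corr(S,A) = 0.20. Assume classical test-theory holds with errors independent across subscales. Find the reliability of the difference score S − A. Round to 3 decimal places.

Var(S−A) = 1 + 1 − 2·0.20 = 2 − 0.4 = 1.6.
With uncorrelated errors the cross-covariances are all true-score covariance, so they carry over unchanged; only the diagonal terms shrink to ρᵢσᵢ².
True-score variance = [0.84 + 0.64] − 0.4 = 1.48 − 0.4 = 1.08.
Reliability = 1.08 / 1.6 = 0.675.

0.675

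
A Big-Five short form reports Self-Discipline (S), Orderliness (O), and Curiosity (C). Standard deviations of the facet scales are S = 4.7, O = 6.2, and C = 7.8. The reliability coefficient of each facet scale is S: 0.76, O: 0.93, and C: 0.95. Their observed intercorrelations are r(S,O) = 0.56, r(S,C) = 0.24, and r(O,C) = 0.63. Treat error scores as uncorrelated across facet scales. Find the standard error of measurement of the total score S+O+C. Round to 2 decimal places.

3.32

Var(total) = 121.37 + 111.167 = 232.537.
True-score variance = 110.336 + 111.167 = 221.503, so reliability = 0.9525.
Error variance = 232.537 − 221.503 = 11.0344; SEM = √11.0344 = 3.32.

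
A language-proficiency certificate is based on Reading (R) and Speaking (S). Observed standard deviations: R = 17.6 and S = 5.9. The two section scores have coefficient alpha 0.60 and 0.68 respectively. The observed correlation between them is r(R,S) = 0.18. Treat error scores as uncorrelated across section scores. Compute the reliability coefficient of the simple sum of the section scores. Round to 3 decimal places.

0.646

Var(R+S) = 17.6² + 5.9² + 2·[17.6·5.9·0.18] = 344.57 + 37.3824 = 381.952.
With uncorrelated errors the cross-covariances are all true-score covariance, so they carry over unchanged; only the diagonal terms shrink to ρᵢσᵢ².
True-score variance = [17.6²·0.60 + 5.9²·0.68] + 37.3824 = 209.527 + 37.3824 = 246.909.
Reliability = 246.909 / 381.952 = 0.646.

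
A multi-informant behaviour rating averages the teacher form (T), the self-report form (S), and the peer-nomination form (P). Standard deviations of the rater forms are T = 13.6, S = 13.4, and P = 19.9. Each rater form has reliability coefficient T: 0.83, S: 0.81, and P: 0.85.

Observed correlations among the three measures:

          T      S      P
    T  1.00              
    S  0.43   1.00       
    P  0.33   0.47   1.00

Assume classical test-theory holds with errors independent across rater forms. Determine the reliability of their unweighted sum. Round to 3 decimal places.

0.907

Var(T+S+P) = 13.6² + 13.4² + 19.9² + 2·[13.6·13.4·0.43 + 13.6·19.9·0.33 + 13.4·19.9·0.47] = 760.53 + 586.009 = 1346.54.
Because errors are independent across components, Cov(Tᵢ,Tⱼ) = Cov(Xᵢ,Xⱼ); the off-diagonal part of the true-score variance is the same as above.
True-score variance = [13.6²·0.83 + 13.4²·0.81 + 19.9²·0.85] + 586.009 = 635.569 + 586.009 = 1221.58.
Reliability = 1221.58 / 1346.54 = 0.907.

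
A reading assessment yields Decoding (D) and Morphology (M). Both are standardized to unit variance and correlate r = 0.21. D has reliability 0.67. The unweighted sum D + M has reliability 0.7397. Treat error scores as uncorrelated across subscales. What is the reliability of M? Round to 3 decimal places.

0.700

Var(D+M) = 2 + 2·0.21 = 2.420.
True-score variance = ρ_D + ρ_M + 2·0.21, so 0.7397 = (0.67 + ρ_M + 0.42) / 2.420.
ρ_M = 0.7397·2.420 − 0.67 − 0.42 = 0.700.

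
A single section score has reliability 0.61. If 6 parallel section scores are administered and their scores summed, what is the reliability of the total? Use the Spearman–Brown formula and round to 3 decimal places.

ρ_k = kρ / (1 + (k−1)ρ) = 6·0.61 / (1 + 5·0.61) = 3.660 / 4.050 = 0.904.

0.904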